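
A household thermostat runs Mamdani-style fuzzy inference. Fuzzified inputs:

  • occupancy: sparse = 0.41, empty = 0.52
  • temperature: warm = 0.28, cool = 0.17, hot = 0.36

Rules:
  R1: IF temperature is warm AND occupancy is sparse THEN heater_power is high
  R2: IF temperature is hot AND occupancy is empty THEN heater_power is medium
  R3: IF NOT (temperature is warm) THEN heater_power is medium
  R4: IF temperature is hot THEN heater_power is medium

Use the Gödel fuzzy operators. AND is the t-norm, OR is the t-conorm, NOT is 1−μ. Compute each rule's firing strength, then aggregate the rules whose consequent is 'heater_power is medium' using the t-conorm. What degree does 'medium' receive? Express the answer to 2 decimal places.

0.72

R1: warm=0.28, sparse=0.41; AND[min(a, b)] → w = 0.28
R2: hot=0.36, empty=0.52; AND[min(a, b)] → w = 0.36
R3: ¬warm=1−0.28=0.72 → w = 0.72
R4: hot=0.36 → w = 0.36
Rules with consequent 'medium': {R2, R3, R4} → strengths 0.36, 0.72, 0.36
Aggregate via t-conorm [max(a, b)]: 0.72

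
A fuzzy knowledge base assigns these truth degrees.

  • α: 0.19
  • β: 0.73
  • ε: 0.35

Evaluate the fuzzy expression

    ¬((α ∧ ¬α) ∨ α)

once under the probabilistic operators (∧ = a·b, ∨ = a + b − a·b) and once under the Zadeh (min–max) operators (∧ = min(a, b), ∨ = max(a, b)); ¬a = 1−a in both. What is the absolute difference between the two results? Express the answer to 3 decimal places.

Under probabilistic:
  ¬α = 1 − 0.1900 = 0.8100
  α ∧ ¬α = a·b on (0.1900, 0.8100) = 0.1539
  (α ∧ ¬α) ∨ α = a + b − a·b on (0.1539, 0.1900) = 0.3147
  ¬((α ∧ ¬α) ∨ α) = 1 − 0.3147 = 0.6853
  → value = 0.6853
Under Zadeh (min–max):
  ¬α = 1 − 0.19 = 0.81
  α ∧ ¬α = min(a, b) on (0.19, 0.81) = 0.19
  (α ∧ ¬α) ∨ α = max(a, b) on (0.19, 0.19) = 0.19
  ¬((α ∧ ¬α) ∨ α) = 1 − 0.19 = 0.81
  → value = 0.8100
|0.6853 − 0.8100| = 0.125

0.125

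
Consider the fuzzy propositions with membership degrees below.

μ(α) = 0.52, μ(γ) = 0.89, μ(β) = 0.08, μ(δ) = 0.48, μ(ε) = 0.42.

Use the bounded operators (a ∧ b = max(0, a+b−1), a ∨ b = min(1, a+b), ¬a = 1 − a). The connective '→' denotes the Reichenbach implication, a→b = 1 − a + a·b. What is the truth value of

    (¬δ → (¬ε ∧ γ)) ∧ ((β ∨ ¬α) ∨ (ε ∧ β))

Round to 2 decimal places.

¬δ = 1 − 0.48 = 0.52
¬ε = 1 − 0.42 = 0.58
¬ε ∧ γ = max(0, a+b−1) on (0.58, 0.89) = 0.47
¬δ → (¬ε ∧ γ)  [Reichenbach: 1 − a + a·b] with a=0.52, b=0.47 → 0.72
¬α = 1 − 0.52 = 0.48
β ∨ ¬α = min(1, a+b) on (0.08, 0.48) = 0.56
ε ∧ β = max(0, a+b−1) on (0.42, 0.08) = 0.00
(β ∨ ¬α) ∨ (ε ∧ β) = min(1, a+b) on (0.56, 0.00) = 0.56
(¬δ → (¬ε ∧ γ)) ∧ ((β ∨ ¬α) ∨ (ε ∧ β)) = max(0, a+b−1) on (0.72, 0.56) = 0.28

0.28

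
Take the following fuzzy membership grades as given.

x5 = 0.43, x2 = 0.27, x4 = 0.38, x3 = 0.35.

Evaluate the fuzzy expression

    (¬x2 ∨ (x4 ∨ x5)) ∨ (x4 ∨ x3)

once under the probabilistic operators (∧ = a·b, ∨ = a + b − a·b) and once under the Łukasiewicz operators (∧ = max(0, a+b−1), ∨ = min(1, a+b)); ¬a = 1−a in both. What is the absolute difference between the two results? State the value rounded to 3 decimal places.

Under probabilistic:
  ¬x2 = 1 − 0.2700 = 0.7300
  x4 ∨ x5 = a + b − a·b on (0.3800, 0.4300) = 0.6466
  ¬x2 ∨ (x4 ∨ x5) = a + b − a·b on (0.7300, 0.6466) = 0.9046
  x4 ∨ x3 = a + b − a·b on (0.3800, 0.3500) = 0.5970
  (¬x2 ∨ (x4 ∨ x5)) ∨ (x4 ∨ x3) = a + b − a·b on (0.9046, 0.5970) = 0.9615
  → value = 0.9615
Under Łukasiewicz:
  ¬x2 = 1 − 0.27 = 0.73
  x4 ∨ x5 = min(1, a+b) on (0.38, 0.43) = 0.81
  ¬x2 ∨ (x4 ∨ x5) = min(1, a+b) on (0.73, 0.81) = 1.00
  x4 ∨ x3 = min(1, a+b) on (0.38, 0.35) = 0.73
  (¬x2 ∨ (x4 ∨ x5)) ∨ (x4 ∨ x3) = min(1, a+b) on (1.00, 0.73) = 1.00
  → value = 1.0000
|0.9615 − 1.0000| = 0.038

0.038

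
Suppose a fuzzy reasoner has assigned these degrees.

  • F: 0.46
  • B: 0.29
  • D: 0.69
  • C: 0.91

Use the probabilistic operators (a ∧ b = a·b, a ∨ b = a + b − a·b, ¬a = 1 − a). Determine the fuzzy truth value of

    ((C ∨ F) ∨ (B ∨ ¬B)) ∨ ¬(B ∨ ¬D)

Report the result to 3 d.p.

C ∨ F = a + b − a·b on (0.9100, 0.4600) = 0.9514
¬B = 1 − 0.2900 = 0.7100
B ∨ ¬B = a + b − a·b on (0.2900, 0.7100) = 0.7941
(C ∨ F) ∨ (B ∨ ¬B) = a + b − a·b on (0.9514, 0.7941) = 0.9900
¬D = 1 − 0.6900 = 0.3100
B ∨ ¬D = a + b − a·b on (0.2900, 0.3100) = 0.5101
¬(B ∨ ¬D) = 1 − 0.5101 = 0.4899
((C ∨ F) ∨ (B ∨ ¬B)) ∨ ¬(B ∨ ¬D) = a + b − a·b on (0.9900, 0.4899) = 0.9949

0.995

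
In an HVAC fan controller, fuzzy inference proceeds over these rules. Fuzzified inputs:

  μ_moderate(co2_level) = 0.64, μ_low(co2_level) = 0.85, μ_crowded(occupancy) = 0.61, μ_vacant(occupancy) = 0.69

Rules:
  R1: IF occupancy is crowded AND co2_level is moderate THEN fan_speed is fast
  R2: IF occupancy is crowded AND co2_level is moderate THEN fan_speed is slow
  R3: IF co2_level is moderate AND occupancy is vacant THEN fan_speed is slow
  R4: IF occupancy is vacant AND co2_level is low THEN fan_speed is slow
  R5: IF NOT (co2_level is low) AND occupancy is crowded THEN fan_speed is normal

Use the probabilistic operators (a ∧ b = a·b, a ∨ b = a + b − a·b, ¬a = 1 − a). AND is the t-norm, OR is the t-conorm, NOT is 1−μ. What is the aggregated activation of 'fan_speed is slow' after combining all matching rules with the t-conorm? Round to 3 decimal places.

R1: crowded=0.61, moderate=0.64; AND[a·b] → w = 0.3904
R2: crowded=0.61, moderate=0.64; AND[a·b] → w = 0.3904
R3: moderate=0.64, vacant=0.69; AND[a·b] → w = 0.4416
R4: vacant=0.69, low=0.85; AND[a·b] → w = 0.5865
R5: ¬low=1−0.85=0.15, crowded=0.61; AND[a·b] → w = 0.0915
Rules with consequent 'slow': {R2, R3, R4} → strengths 0.3904, 0.4416, 0.5865
Aggregate via t-conorm [a + b − a·b]: 0.8592

0.859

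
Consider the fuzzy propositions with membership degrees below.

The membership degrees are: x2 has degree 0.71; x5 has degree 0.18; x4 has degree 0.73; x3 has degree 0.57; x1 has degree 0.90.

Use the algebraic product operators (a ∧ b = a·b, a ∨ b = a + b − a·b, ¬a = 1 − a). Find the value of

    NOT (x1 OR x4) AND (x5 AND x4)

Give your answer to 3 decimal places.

x1 OR x4 = a + b − a·b on (0.9000, 0.7300) = 0.9730
NOT (x1 OR x4) = 1 − 0.9730 = 0.0270
x5 AND x4 = a·b on (0.1800, 0.7300) = 0.1314
NOT (x1 OR x4) AND (x5 AND x4) = a·b on (0.0270, 0.1314) = 0.0035

0.004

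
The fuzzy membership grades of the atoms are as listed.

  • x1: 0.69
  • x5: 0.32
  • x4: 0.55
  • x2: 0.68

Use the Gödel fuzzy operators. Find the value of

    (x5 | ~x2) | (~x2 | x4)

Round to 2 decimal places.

~x2 = 1 − 0.68 = 0.32
x5 | ~x2 = max(a, b) on (0.32, 0.32) = 0.32
~x2 = 1 − 0.68 = 0.32
~x2 | x4 = max(a, b) on (0.32, 0.55) = 0.55
(x5 | ~x2) | (~x2 | x4) = max(a, b) on (0.32, 0.55) = 0.55

0.55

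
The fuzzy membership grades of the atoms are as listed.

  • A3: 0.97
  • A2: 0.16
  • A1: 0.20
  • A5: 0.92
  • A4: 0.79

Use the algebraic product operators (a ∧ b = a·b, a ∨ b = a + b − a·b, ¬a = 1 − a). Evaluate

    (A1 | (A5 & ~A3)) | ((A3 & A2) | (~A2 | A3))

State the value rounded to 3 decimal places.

0.997

~A3 = 1 − 0.9700 = 0.0300
A5 & ~A3 = a·b on (0.9200, 0.0300) = 0.0276
A1 | (A5 & ~A3) = a + b − a·b on (0.2000, 0.0276) = 0.2221
A3 & A2 = a·b on (0.9700, 0.1600) = 0.1552
~A2 = 1 − 0.1600 = 0.8400
~A2 | A3 = a + b − a·b on (0.8400, 0.9700) = 0.9952
(A3 & A2) | (~A2 | A3) = a + b − a·b on (0.1552, 0.9952) = 0.9959
(A1 | (A5 & ~A3)) | ((A3 & A2) | (~A2 | A3)) = a + b − a·b on (0.2221, 0.9959) = 0.9968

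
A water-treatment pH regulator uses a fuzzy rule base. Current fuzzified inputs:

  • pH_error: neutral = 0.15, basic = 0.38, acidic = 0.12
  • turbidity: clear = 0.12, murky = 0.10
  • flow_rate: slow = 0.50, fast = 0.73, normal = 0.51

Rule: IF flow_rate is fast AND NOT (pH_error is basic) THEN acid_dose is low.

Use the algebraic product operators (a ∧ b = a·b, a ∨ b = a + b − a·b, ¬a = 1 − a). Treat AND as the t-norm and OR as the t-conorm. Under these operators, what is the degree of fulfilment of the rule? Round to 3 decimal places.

0.453

firing strength: fast=0.73, ¬basic=1−0.38=0.62; AND[a·b] → w = 0.4526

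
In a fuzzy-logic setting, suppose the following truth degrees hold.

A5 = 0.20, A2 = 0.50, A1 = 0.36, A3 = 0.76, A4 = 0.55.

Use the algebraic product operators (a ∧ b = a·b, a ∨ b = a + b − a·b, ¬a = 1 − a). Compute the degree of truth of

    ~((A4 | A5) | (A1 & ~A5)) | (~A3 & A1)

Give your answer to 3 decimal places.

0.321

A4 | A5 = a + b − a·b on (0.5500, 0.2000) = 0.6400
~A5 = 1 − 0.2000 = 0.8000
A1 & ~A5 = a·b on (0.3600, 0.8000) = 0.2880
(A4 | A5) | (A1 & ~A5) = a + b − a·b on (0.6400, 0.2880) = 0.7437
~((A4 | A5) | (A1 & ~A5)) = 1 − 0.7437 = 0.2563
~A3 = 1 − 0.7600 = 0.2400
~A3 & A1 = a·b on (0.2400, 0.3600) = 0.0864
~((A4 | A5) | (A1 & ~A5)) | (~A3 & A1) = a + b − a·b on (0.2563, 0.0864) = 0.3206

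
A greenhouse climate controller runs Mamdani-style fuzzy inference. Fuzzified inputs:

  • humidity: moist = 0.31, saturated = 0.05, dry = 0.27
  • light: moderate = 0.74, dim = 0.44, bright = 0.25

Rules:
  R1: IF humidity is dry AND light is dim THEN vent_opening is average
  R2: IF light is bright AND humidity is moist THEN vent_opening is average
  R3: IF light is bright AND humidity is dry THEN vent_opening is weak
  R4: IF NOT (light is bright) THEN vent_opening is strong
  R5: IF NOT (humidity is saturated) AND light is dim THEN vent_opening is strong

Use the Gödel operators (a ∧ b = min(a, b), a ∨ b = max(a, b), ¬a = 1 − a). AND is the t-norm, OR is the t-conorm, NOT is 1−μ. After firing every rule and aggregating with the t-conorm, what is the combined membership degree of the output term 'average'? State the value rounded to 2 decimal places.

R1: dry=0.27, dim=0.44; AND[min(a, b)] → w = 0.27
R2: bright=0.25, moist=0.31; AND[min(a, b)] → w = 0.25
R3: bright=0.25, dry=0.27; AND[min(a, b)] → w = 0.25
R4: ¬bright=1−0.25=0.75 → w = 0.75
R5: ¬saturated=1−0.05=0.95, dim=0.44; AND[min(a, b)] → w = 0.44
Rules with consequent 'average': {R1, R2} → strengths 0.27, 0.25
Aggregate via t-conorm [max(a, b)]: 0.27

0.27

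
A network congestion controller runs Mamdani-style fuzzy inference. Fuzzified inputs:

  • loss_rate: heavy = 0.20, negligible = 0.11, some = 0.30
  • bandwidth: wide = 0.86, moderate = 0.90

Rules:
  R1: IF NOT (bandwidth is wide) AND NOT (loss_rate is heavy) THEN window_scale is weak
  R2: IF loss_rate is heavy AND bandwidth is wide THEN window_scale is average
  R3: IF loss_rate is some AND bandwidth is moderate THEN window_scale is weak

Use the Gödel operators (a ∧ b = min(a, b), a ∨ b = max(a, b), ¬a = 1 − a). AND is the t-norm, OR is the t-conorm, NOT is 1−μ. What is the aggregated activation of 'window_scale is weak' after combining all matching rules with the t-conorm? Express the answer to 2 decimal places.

0.30

R1: ¬wide=1−0.86=0.14, ¬heavy=1−0.20=0.80; AND[min(a, b)] → w = 0.14
R2: heavy=0.20, wide=0.86; AND[min(a, b)] → w = 0.20
R3: some=0.30, moderate=0.90; AND[min(a, b)] → w = 0.30
Rules with consequent 'weak': {R1, R3} → strengths 0.14, 0.30
Aggregate via t-conorm [max(a, b)]: 0.30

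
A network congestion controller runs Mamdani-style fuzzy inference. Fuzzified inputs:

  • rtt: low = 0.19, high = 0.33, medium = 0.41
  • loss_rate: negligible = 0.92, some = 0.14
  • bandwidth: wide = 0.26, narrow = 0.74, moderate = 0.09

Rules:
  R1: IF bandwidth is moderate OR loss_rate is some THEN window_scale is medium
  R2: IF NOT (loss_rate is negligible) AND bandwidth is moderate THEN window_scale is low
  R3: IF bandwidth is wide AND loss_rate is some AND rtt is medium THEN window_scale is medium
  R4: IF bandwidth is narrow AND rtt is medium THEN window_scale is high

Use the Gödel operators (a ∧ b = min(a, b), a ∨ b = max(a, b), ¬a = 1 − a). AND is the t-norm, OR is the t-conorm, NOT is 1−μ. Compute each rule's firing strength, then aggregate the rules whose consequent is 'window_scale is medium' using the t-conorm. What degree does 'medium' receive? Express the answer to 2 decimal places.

0.14

R1: moderate=0.09, some=0.14; OR[max(a, b)] → w = 0.14
R2: ¬negligible=1−0.92=0.08, moderate=0.09; AND[min(a, b)] → w = 0.08
R3: wide=0.26, some=0.14, medium=0.41; AND[min(a, b)] → w = 0.14
R4: narrow=0.74, medium=0.41; AND[min(a, b)] → w = 0.41
Rules with consequent 'medium': {R1, R3} → strengths 0.14, 0.14
Aggregate via t-conorm [max(a, b)]: 0.14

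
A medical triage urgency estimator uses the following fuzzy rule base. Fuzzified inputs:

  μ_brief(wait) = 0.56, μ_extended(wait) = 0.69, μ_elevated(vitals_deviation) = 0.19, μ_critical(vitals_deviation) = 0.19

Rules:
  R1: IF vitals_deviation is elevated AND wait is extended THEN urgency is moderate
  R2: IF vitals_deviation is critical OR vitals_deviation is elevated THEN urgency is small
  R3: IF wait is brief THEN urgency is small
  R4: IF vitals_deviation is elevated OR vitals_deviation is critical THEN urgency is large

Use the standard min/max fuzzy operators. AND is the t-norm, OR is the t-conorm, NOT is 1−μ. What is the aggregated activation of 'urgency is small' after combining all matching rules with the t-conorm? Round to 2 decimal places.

R1: elevated=0.19, extended=0.69; AND[min(a, b)] → w = 0.19
R2: critical=0.19, elevated=0.19; OR[max(a, b)] → w = 0.19
R3: brief=0.56 → w = 0.56
R4: elevated=0.19, critical=0.19; OR[max(a, b)] → w = 0.19
Rules with consequent 'small': {R2, R3} → strengths 0.19, 0.56
Aggregate via t-conorm [max(a, b)]: 0.56

0.56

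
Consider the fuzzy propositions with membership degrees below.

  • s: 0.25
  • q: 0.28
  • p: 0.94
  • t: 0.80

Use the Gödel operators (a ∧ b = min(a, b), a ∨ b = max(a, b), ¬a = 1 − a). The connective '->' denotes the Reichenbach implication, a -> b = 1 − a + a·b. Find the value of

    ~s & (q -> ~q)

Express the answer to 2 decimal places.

0.75

~s = 1 − 0.25 = 0.75
~q = 1 − 0.28 = 0.72
q -> ~q  [Reichenbach: 1 − a + a·b] with a=0.28, b=0.72 → 0.92
~s & (q -> ~q) = min(a, b) on (0.75, 0.92) = 0.75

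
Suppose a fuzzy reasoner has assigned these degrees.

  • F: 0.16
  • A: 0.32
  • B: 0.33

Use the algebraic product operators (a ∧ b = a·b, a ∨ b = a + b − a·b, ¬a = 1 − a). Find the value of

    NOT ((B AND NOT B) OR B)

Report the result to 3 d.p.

0.522

NOT B = 1 − 0.3300 = 0.6700
B AND NOT B = a·b on (0.3300, 0.6700) = 0.2211
(B AND NOT B) OR B = a + b − a·b on (0.2211, 0.3300) = 0.4781
NOT ((B AND NOT B) OR B) = 1 − 0.4781 = 0.5219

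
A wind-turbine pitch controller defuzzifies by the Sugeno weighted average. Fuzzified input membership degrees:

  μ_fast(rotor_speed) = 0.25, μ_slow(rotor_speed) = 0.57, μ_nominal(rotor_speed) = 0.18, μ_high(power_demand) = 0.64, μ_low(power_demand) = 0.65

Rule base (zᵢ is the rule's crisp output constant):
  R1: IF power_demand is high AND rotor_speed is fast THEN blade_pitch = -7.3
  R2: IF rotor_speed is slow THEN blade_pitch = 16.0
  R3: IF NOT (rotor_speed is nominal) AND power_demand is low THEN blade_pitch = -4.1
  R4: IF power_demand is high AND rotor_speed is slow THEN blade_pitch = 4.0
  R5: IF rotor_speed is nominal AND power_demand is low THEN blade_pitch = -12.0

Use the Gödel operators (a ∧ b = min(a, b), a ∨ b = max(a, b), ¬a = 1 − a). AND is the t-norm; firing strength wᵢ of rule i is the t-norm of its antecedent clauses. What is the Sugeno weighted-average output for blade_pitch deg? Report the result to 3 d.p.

2.140

R1 (z=-7.3): high=0.64, fast=0.25; AND[min(a, b)] → w = 0.25
R2 (z=16.0): slow=0.57 → w = 0.57
R3 (z=-4.1): ¬nominal=1−0.18=0.82, low=0.65; AND[min(a, b)] → w = 0.65
R4 (z=4.0): high=0.64, slow=0.57; AND[min(a, b)] → w = 0.57
R5 (z=-12.0): nominal=0.18, low=0.65; AND[min(a, b)] → w = 0.18
Weighted average = (0.25·-7.3 + 0.57·16.0 + 0.65·-4.1 + 0.57·4.0 + 0.18·-12.0) / (0.25 + 0.57 + 0.65 + 0.57 + 0.18)
  = 4.7500 / 2.2200 = 2.140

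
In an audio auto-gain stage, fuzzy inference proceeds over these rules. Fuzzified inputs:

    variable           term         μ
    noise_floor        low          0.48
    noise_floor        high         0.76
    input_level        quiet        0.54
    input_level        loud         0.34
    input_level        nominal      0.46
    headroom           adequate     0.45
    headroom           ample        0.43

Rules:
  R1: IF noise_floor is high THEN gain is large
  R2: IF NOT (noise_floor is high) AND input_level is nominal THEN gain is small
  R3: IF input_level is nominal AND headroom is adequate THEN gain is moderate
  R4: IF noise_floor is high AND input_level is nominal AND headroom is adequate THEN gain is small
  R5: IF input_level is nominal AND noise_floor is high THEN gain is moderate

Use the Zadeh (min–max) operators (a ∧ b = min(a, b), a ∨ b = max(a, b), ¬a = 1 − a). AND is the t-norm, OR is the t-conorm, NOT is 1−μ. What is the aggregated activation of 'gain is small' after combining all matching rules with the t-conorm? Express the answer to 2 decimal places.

0.45

R1: high=0.76 → w = 0.76
R2: ¬high=1−0.76=0.24, nominal=0.46; AND[min(a, b)] → w = 0.24
R3: nominal=0.46, adequate=0.45; AND[min(a, b)] → w = 0.45
R4: high=0.76, nominal=0.46, adequate=0.45; AND[min(a, b)] → w = 0.45
R5: nominal=0.46, high=0.76; AND[min(a, b)] → w = 0.46
Rules with consequent 'small': {R2, R4} → strengths 0.24, 0.45
Aggregate via t-conorm [max(a, b)]: 0.45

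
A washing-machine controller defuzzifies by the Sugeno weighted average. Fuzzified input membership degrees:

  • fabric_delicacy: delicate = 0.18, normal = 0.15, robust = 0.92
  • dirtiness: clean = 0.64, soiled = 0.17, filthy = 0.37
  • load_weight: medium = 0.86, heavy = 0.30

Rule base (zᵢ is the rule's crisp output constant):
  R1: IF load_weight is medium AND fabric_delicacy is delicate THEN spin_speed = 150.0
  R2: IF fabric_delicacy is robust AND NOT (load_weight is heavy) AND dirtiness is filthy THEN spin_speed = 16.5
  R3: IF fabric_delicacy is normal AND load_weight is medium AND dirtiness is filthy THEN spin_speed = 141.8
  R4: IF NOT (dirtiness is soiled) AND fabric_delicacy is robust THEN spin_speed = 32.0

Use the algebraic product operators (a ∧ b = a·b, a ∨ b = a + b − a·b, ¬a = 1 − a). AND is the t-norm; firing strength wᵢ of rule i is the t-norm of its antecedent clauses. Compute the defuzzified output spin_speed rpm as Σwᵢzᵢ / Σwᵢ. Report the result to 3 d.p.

48.451

R1 (z=150.0): medium=0.86, delicate=0.18; AND[a·b] → w = 0.1548
R2 (z=16.5): robust=0.92, ¬heavy=1−0.30=0.70, filthy=0.37; AND[a·b] → w = 0.2383
R3 (z=141.8): normal=0.15, medium=0.86, filthy=0.37; AND[a·b] → w = 0.0477
R4 (z=32.0): ¬soiled=1−0.17=0.83, robust=0.92; AND[a·b] → w = 0.7636
Weighted average = (0.1548·150.0 + 0.2383·16.5 + 0.0477·141.8 + 0.7636·32.0) / (0.1548 + 0.2383 + 0.0477 + 0.7636)
  = 58.3549 / 1.2044 = 48.451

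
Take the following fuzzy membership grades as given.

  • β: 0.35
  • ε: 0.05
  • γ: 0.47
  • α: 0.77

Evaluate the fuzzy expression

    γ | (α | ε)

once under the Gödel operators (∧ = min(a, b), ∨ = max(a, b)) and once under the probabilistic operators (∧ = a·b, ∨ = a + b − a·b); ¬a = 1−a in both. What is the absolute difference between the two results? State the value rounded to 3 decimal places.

Under Gödel:
  α | ε = max(a, b) on (0.77, 0.05) = 0.77
  γ | (α | ε) = max(a, b) on (0.47, 0.77) = 0.77
  → value = 0.7700
Under probabilistic:
  α | ε = a + b − a·b on (0.7700, 0.0500) = 0.7815
  γ | (α | ε) = a + b − a·b on (0.4700, 0.7815) = 0.8842
  → value = 0.8842
|0.7700 − 0.8842| = 0.114

0.114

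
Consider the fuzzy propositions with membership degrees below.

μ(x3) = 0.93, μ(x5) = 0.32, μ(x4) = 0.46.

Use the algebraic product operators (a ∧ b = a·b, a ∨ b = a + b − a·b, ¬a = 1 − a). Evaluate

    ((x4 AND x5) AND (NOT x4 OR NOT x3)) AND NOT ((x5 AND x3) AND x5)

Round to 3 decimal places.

0.076

x4 AND x5 = a·b on (0.4600, 0.3200) = 0.1472
NOT x4 = 1 − 0.4600 = 0.5400
NOT x3 = 1 − 0.9300 = 0.0700
NOT x4 OR NOT x3 = a + b − a·b on (0.5400, 0.0700) = 0.5722
(x4 AND x5) AND (NOT x4 OR NOT x3) = a·b on (0.1472, 0.5722) = 0.0842
x5 AND x3 = a·b on (0.3200, 0.9300) = 0.2976
(x5 AND x3) AND x5 = a·b on (0.2976, 0.3200) = 0.0952
NOT ((x5 AND x3) AND x5) = 1 − 0.0952 = 0.9048
((x4 AND x5) AND (NOT x4 OR NOT x3)) AND NOT ((x5 AND x3) AND x5) = a·b on (0.0842, 0.9048) = 0.0762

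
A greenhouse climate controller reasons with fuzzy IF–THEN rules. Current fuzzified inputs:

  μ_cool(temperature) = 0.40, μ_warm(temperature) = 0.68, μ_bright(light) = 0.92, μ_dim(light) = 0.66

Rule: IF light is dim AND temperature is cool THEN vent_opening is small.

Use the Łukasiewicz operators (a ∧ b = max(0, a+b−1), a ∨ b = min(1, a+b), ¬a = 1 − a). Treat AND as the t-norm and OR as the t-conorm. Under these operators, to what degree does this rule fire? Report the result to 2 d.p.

firing strength: dim=0.66, cool=0.40; AND[max(0, a+b−1)] → w = 0.06

0.06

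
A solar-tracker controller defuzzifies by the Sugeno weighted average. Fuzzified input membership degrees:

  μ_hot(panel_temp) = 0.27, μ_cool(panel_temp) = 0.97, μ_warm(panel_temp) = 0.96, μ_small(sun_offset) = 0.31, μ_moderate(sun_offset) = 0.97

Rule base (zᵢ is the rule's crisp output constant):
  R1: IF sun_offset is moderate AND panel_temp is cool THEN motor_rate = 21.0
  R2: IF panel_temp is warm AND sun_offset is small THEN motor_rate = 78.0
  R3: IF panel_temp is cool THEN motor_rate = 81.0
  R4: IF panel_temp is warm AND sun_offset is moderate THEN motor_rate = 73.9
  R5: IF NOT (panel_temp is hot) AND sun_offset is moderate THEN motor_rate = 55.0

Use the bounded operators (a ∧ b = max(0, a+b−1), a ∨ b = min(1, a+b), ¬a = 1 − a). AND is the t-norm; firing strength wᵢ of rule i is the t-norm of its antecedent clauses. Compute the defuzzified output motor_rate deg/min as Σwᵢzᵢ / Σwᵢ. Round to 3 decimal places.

R1 (z=21.0): moderate=0.97, cool=0.97; AND[max(0, a+b−1)] → w = 0.94
R2 (z=78.0): warm=0.96, small=0.31; AND[max(0, a+b−1)] → w = 0.27
R3 (z=81.0): cool=0.97 → w = 0.97
R4 (z=73.9): warm=0.96, moderate=0.97; AND[max(0, a+b−1)] → w = 0.93
R5 (z=55.0): ¬hot=1−0.27=0.73, moderate=0.97; AND[max(0, a+b−1)] → w = 0.70
Weighted average = (0.94·21.0 + 0.27·78.0 + 0.97·81.0 + 0.93·73.9 + 0.70·55.0) / (0.94 + 0.27 + 0.97 + 0.93 + 0.70)
  = 226.5970 / 3.8100 = 59.474

59.474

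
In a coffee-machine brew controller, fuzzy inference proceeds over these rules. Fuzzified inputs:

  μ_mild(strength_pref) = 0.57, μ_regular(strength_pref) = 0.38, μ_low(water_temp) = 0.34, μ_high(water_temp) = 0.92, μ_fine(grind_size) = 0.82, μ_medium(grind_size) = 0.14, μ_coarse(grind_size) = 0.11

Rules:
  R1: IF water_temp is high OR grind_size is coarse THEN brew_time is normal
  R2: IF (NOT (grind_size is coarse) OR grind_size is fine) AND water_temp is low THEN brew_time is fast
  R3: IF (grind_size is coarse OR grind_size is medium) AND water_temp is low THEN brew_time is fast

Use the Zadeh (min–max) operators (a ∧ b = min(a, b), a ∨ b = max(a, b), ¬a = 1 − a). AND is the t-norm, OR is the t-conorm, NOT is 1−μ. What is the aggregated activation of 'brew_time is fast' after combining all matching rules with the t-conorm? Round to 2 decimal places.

0.34

R1: high=0.92, coarse=0.11; OR[max(a, b)] → w = 0.92
R2: (¬coarse=1−0.11=0.89 OR fine=0.82) = 0.89; AND[min(a, b)] with low=0.34 → w = 0.34
R3: (coarse=0.11 OR medium=0.14) = 0.14; AND[min(a, b)] with low=0.34 → w = 0.14
Rules with consequent 'fast': {R2, R3} → strengths 0.34, 0.14
Aggregate via t-conorm [max(a, b)]: 0.34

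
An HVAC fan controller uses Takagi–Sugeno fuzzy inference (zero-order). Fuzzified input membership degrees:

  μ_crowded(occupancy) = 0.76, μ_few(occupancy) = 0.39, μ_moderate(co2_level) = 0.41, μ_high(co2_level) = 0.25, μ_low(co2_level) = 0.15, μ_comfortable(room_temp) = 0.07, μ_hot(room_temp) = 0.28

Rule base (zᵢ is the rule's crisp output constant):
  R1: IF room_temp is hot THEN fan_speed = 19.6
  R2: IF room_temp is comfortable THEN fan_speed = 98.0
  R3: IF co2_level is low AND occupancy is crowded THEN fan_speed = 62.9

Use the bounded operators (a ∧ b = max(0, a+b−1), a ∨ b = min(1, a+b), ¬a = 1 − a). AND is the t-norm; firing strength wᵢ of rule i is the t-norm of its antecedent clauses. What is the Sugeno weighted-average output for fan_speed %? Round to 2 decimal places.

R1 (z=19.6): hot=0.28 → w = 0.28
R2 (z=98.0): comfortable=0.07 → w = 0.07
R3 (z=62.9): low=0.15, crowded=0.76; AND[max(0, a+b−1)] → w = 0.00
Weighted average = (0.28·19.6 + 0.07·98.0 + 0.00·62.9) / (0.28 + 0.07 + 0.00)
  = 12.3480 / 0.3500 = 35.28

35.28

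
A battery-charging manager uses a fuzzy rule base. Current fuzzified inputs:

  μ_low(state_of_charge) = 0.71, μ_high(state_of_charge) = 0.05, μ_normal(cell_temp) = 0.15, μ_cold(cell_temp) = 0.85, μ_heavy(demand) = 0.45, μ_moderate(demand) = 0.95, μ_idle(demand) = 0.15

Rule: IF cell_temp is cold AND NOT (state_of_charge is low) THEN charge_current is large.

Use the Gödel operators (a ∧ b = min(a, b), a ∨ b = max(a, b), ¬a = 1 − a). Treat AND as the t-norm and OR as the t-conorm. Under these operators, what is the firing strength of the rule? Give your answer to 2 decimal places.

0.29

firing strength: cold=0.85, ¬low=1−0.71=0.29; AND[min(a, b)] → w = 0.29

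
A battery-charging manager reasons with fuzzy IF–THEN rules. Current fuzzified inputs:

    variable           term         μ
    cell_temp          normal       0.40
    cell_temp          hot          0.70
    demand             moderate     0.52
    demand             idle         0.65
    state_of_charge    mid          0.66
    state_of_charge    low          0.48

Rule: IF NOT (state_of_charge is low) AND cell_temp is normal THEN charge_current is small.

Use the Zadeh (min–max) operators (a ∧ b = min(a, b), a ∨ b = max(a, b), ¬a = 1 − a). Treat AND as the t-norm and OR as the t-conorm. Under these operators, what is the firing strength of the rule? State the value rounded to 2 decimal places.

firing strength: ¬low=1−0.48=0.52, normal=0.40; AND[min(a, b)] → w = 0.40

0.40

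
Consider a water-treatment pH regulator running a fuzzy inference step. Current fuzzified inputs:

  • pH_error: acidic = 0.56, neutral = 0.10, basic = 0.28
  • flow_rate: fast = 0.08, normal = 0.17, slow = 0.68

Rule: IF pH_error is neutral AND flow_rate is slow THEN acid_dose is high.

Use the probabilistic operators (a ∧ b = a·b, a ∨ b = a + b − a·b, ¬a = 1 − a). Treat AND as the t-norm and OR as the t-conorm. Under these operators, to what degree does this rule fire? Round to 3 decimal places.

0.068

firing strength: neutral=0.10, slow=0.68; AND[a·b] → w = 0.0680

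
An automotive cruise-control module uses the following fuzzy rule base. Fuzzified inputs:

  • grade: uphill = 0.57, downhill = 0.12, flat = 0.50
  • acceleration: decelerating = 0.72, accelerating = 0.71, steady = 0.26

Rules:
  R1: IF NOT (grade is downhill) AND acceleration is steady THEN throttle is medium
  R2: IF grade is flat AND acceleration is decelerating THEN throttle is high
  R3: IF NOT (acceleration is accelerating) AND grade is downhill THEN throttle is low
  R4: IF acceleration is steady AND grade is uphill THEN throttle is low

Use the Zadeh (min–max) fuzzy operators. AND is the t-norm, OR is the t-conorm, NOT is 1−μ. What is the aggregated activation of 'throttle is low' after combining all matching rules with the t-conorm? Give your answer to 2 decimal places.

R1: ¬downhill=1−0.12=0.88, steady=0.26; AND[min(a, b)] → w = 0.26
R2: flat=0.50, decelerating=0.72; AND[min(a, b)] → w = 0.50
R3: ¬accelerating=1−0.71=0.29, downhill=0.12; AND[min(a, b)] → w = 0.12
R4: steady=0.26, uphill=0.57; AND[min(a, b)] → w = 0.26
Rules with consequent 'low': {R3, R4} → strengths 0.12, 0.26
Aggregate via t-conorm [max(a, b)]: 0.26

0.26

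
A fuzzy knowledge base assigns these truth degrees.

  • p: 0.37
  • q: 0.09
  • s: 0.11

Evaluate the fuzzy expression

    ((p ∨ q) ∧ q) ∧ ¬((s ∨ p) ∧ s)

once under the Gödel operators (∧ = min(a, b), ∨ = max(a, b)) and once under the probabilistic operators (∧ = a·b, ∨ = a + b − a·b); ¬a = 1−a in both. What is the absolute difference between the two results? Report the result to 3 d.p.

0.053

Under Gödel:
  p ∨ q = max(a, b) on (0.37, 0.09) = 0.37
  (p ∨ q) ∧ q = min(a, b) on (0.37, 0.09) = 0.09
  s ∨ p = max(a, b) on (0.11, 0.37) = 0.37
  (s ∨ p) ∧ s = min(a, b) on (0.37, 0.11) = 0.11
  ¬((s ∨ p) ∧ s) = 1 − 0.11 = 0.89
  ((p ∨ q) ∧ q) ∧ ¬((s ∨ p) ∧ s) = min(a, b) on (0.09, 0.89) = 0.09
  → value = 0.0900
Under probabilistic:
  p ∨ q = a + b − a·b on (0.3700, 0.0900) = 0.4267
  (p ∨ q) ∧ q = a·b on (0.4267, 0.0900) = 0.0384
  s ∨ p = a + b − a·b on (0.1100, 0.3700) = 0.4393
  (s ∨ p) ∧ s = a·b on (0.4393, 0.1100) = 0.0483
  ¬((s ∨ p) ∧ s) = 1 − 0.0483 = 0.9517
  ((p ∨ q) ∧ q) ∧ ¬((s ∨ p) ∧ s) = a·b on (0.0384, 0.9517) = 0.0365
  → value = 0.0365
|0.0900 − 0.0365| = 0.053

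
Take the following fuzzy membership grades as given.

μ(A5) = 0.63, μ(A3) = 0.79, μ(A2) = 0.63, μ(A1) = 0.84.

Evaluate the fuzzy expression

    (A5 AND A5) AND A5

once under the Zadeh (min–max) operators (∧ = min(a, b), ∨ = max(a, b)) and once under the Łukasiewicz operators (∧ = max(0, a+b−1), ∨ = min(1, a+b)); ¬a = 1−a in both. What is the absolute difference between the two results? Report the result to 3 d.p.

0.630

Under Zadeh (min–max):
  A5 AND A5 = min(a, b) on (0.63, 0.63) = 0.63
  (A5 AND A5) AND A5 = min(a, b) on (0.63, 0.63) = 0.63
  → value = 0.6300
Under Łukasiewicz:
  A5 AND A5 = max(0, a+b−1) on (0.63, 0.63) = 0.26
  (A5 AND A5) AND A5 = max(0, a+b−1) on (0.26, 0.63) = 0.00
  → value = 0.0000
|0.6300 − 0.0000| = 0.630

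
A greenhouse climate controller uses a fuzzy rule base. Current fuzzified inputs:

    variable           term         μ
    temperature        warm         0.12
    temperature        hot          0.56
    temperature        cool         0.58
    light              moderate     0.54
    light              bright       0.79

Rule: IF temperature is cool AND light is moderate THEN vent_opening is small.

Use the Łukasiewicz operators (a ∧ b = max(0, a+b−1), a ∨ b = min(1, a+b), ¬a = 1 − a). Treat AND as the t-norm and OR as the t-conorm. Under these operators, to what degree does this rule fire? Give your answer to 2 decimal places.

0.12

firing strength: cool=0.58, moderate=0.54; AND[max(0, a+b−1)] → w = 0.12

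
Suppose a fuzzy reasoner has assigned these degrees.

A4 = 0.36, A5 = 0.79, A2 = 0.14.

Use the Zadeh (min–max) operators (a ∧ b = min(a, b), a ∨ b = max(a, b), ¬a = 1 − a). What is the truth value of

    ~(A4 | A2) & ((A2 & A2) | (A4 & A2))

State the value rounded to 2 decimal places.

A4 | A2 = max(a, b) on (0.36, 0.14) = 0.36
~(A4 | A2) = 1 − 0.36 = 0.64
A2 & A2 = min(a, b) on (0.14, 0.14) = 0.14
A4 & A2 = min(a, b) on (0.36, 0.14) = 0.14
(A2 & A2) | (A4 & A2) = max(a, b) on (0.14, 0.14) = 0.14
~(A4 | A2) & ((A2 & A2) | (A4 & A2)) = min(a, b) on (0.64, 0.14) = 0.14

0.14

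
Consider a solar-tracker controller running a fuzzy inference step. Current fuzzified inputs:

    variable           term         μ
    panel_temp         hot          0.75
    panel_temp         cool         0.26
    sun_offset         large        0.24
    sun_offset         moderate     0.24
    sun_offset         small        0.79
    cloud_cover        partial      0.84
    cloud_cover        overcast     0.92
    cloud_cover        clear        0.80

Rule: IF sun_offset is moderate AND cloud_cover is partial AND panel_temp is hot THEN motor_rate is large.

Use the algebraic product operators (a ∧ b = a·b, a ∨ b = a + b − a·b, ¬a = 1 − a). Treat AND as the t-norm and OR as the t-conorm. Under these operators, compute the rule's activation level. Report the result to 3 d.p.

0.151

firing strength: moderate=0.24, partial=0.84, hot=0.75; AND[a·b] → w = 0.1512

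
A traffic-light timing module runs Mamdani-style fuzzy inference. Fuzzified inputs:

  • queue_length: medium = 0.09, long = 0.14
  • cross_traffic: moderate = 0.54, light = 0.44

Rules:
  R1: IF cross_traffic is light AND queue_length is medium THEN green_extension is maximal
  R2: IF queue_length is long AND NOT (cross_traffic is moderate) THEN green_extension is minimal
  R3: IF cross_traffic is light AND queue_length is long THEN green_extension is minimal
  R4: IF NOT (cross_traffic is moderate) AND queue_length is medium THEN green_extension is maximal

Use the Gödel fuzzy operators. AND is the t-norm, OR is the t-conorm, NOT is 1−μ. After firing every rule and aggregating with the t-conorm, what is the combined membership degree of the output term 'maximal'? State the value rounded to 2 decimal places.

R1: light=0.44, medium=0.09; AND[min(a, b)] → w = 0.09
R2: long=0.14, ¬moderate=1−0.54=0.46; AND[min(a, b)] → w = 0.14
R3: light=0.44, long=0.14; AND[min(a, b)] → w = 0.14
R4: ¬moderate=1−0.54=0.46, medium=0.09; AND[min(a, b)] → w = 0.09
Rules with consequent 'maximal': {R1, R4} → strengths 0.09, 0.09
Aggregate via t-conorm [max(a, b)]: 0.09

0.09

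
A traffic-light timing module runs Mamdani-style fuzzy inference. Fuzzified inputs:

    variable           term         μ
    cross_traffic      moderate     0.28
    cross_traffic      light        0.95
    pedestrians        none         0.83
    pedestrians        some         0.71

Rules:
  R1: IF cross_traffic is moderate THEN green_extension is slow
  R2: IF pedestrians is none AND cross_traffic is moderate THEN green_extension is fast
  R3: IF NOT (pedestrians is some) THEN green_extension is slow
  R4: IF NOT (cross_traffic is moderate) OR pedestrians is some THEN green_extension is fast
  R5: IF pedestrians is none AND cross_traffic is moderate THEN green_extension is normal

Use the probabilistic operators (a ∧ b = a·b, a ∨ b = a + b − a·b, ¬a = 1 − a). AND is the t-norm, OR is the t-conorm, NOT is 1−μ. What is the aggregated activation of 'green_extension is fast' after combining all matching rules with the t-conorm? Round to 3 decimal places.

0.938

R1: moderate=0.28 → w = 0.2800
R2: none=0.83, moderate=0.28; AND[a·b] → w = 0.2324
R3: ¬some=1−0.71=0.29 → w = 0.2900
R4: ¬moderate=1−0.28=0.72, some=0.71; OR[a + b − a·b] → w = 0.9188
R5: none=0.83, moderate=0.28; AND[a·b] → w = 0.2324
Rules with consequent 'fast': {R2, R4} → strengths 0.2324, 0.9188
Aggregate via t-conorm [a + b − a·b]: 0.9377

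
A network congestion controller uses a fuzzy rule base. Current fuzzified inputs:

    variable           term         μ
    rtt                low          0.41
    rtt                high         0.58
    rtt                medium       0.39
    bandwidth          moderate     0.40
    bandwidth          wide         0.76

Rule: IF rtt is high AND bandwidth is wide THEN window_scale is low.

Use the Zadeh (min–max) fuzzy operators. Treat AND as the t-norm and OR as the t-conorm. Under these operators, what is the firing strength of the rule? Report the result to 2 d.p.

0.58

firing strength: high=0.58, wide=0.76; AND[min(a, b)] → w = 0.58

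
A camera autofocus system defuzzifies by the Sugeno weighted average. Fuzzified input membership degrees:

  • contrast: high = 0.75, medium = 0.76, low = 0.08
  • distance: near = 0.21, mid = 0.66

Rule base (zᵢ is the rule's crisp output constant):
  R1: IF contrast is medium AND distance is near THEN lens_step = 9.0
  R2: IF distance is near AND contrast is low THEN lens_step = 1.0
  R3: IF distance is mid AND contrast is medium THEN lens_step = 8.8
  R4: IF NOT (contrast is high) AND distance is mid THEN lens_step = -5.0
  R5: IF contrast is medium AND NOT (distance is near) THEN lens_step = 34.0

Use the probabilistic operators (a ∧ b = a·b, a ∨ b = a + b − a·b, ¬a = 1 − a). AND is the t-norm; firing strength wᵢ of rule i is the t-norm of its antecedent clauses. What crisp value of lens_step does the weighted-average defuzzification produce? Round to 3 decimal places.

17.636

R1 (z=9.0): medium=0.76, near=0.21; AND[a·b] → w = 0.1596
R2 (z=1.0): near=0.21, low=0.08; AND[a·b] → w = 0.0168
R3 (z=8.8): mid=0.66, medium=0.76; AND[a·b] → w = 0.5016
R4 (z=-5.0): ¬high=1−0.75=0.25, mid=0.66; AND[a·b] → w = 0.1650
R5 (z=34.0): medium=0.76, ¬near=1−0.21=0.79; AND[a·b] → w = 0.6004
Weighted average = (0.1596·9.0 + 0.0168·1.0 + 0.5016·8.8 + 0.1650·-5.0 + 0.6004·34.0) / (0.1596 + 0.0168 + 0.5016 + 0.1650 + 0.6004)
  = 25.4559 / 1.4434 = 17.636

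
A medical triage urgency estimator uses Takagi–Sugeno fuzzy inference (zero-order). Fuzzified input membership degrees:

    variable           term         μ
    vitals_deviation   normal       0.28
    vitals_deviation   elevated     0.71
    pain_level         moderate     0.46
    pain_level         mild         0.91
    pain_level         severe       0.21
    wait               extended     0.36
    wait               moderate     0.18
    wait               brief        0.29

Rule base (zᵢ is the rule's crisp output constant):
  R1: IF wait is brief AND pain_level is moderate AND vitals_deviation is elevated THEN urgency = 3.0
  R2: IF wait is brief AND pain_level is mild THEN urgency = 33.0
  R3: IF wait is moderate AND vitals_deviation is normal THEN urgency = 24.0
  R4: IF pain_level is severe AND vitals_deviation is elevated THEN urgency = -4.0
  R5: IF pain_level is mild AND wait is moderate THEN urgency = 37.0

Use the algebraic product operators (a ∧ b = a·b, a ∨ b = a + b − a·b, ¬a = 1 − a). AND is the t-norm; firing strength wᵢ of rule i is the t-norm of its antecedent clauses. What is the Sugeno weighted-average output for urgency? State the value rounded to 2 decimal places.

21.70

R1 (z=3.0): brief=0.29, moderate=0.46, elevated=0.71; AND[a·b] → w = 0.0947
R2 (z=33.0): brief=0.29, mild=0.91; AND[a·b] → w = 0.2639
R3 (z=24.0): moderate=0.18, normal=0.28; AND[a·b] → w = 0.0504
R4 (z=-4.0): severe=0.21, elevated=0.71; AND[a·b] → w = 0.1491
R5 (z=37.0): mild=0.91, moderate=0.18; AND[a·b] → w = 0.1638
Weighted average = (0.0947·3.0 + 0.2639·33.0 + 0.0504·24.0 + 0.1491·-4.0 + 0.1638·37.0) / (0.0947 + 0.2639 + 0.0504 + 0.1491 + 0.1638)
  = 15.6666 / 0.7219 = 21.70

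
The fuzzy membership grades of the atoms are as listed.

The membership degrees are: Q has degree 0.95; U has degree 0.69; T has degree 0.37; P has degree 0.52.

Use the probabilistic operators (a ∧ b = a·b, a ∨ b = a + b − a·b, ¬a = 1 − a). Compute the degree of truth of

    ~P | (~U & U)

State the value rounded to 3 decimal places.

~P = 1 − 0.5200 = 0.4800
~U = 1 − 0.6900 = 0.3100
~U & U = a·b on (0.3100, 0.6900) = 0.2139
~P | (~U & U) = a + b − a·b on (0.4800, 0.2139) = 0.5912

0.591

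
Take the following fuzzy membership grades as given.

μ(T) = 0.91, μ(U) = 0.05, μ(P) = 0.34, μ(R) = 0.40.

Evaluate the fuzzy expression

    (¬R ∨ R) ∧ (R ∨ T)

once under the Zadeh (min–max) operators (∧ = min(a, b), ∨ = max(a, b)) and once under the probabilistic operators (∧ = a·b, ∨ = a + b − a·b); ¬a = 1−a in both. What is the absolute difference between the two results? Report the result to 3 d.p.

Under Zadeh (min–max):
  ¬R = 1 − 0.40 = 0.60
  ¬R ∨ R = max(a, b) on (0.60, 0.40) = 0.60
  R ∨ T = max(a, b) on (0.40, 0.91) = 0.91
  (¬R ∨ R) ∧ (R ∨ T) = min(a, b) on (0.60, 0.91) = 0.60
  → value = 0.6000
Under probabilistic:
  ¬R = 1 − 0.4000 = 0.6000
  ¬R ∨ R = a + b − a·b on (0.6000, 0.4000) = 0.7600
  R ∨ T = a + b − a·b on (0.4000, 0.9100) = 0.9460
  (¬R ∨ R) ∧ (R ∨ T) = a·b on (0.7600, 0.9460) = 0.7190
  → value = 0.7190
|0.6000 − 0.7190| = 0.119

0.119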